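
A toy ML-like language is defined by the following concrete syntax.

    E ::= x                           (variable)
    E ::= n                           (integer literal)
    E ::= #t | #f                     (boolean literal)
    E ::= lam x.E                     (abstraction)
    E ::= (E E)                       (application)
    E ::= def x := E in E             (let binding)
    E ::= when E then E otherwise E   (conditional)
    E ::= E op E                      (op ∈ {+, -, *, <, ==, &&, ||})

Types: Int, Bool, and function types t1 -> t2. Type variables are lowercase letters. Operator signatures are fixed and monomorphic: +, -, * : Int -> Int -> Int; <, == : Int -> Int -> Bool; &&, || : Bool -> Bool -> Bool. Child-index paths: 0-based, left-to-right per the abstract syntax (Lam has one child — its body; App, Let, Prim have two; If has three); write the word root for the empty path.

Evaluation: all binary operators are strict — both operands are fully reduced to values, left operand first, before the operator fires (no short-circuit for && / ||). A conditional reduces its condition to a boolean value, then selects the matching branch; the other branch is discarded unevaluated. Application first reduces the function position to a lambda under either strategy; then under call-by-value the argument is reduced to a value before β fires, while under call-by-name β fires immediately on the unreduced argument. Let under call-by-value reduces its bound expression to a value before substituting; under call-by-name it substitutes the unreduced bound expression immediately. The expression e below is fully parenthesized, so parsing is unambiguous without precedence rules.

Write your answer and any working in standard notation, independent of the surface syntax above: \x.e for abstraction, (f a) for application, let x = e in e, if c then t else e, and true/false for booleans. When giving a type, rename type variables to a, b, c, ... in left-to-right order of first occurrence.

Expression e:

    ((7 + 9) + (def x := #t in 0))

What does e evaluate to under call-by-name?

Trace:
step 0: ((7 + 9) + (let x = true in 0))
step 1: [delta@0] (16 + (let x = true in 0))
step 2: [let@1] (16 + 0)
step 3: [delta@root] 16

Answer: 16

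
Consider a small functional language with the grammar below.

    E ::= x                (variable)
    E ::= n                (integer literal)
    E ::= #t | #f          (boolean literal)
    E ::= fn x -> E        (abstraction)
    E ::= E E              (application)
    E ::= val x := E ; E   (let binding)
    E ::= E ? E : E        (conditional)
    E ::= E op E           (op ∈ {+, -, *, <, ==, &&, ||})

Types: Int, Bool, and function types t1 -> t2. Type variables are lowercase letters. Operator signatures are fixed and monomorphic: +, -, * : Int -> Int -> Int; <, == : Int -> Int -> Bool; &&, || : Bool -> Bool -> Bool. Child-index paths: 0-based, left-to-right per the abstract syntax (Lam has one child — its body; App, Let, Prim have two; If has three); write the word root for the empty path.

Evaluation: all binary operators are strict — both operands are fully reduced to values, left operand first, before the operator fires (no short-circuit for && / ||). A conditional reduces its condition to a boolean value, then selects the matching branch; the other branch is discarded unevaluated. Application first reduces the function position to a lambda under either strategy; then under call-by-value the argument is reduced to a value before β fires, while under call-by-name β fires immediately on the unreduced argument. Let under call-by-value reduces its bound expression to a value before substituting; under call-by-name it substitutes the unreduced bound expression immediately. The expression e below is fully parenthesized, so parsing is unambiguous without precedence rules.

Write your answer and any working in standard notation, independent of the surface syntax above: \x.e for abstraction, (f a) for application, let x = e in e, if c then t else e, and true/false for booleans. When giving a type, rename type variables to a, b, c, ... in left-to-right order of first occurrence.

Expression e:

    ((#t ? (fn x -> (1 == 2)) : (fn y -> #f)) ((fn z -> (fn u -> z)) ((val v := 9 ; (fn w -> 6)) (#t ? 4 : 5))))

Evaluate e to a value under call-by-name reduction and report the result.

Working:
step 0: ((if true then (\x.(1 == 2)) else (\y.false)) ((\z.(\u.z)) ((let v = 9 in (\w.6)) (if true then 4 else 5))))
step 1: [if@0] ((\x.(1 == 2)) ((\z.(\u.z)) ((let v = 9 in (\w.6)) (if true then 4 else 5))))
step 2: [beta@root] (1 == 2)
step 3: [delta@root] false

Answer: false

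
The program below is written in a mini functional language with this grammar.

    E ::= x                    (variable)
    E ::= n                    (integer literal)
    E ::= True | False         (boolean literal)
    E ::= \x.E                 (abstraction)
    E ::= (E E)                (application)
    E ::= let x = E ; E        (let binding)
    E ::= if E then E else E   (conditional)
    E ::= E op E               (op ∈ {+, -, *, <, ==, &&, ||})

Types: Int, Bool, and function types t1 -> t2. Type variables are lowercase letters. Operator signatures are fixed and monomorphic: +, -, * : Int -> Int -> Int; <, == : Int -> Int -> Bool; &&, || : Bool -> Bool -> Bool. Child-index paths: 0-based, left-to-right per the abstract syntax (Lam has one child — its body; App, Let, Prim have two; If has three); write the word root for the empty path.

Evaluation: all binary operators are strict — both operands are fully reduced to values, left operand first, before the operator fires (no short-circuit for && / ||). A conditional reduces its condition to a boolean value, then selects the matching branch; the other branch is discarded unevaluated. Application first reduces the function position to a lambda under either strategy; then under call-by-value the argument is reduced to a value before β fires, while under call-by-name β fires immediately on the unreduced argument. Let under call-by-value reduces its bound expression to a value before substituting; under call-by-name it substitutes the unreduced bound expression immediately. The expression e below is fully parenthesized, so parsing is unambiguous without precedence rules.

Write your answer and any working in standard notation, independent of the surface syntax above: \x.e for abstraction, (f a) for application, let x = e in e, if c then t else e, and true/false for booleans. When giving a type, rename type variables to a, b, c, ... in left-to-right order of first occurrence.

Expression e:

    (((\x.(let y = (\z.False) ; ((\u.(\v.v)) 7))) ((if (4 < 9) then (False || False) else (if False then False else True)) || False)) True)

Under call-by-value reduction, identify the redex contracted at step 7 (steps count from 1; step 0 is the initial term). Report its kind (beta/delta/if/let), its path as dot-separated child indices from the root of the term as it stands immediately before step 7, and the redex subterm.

Trace:
step 0: (((\x.(let y = (\z.false) in ((\u.(\v.v)) 7))) ((if (4 < 9) then (false || false) else (if false then false else true)) || false)) true)
step 1: [delta@0.1.0.0] (((\x.(let y = (\z.false) in ((\u.(\v.v)) 7))) ((if true then (false || false) else (if false then false else true)) || false)) true)
step 2: [if@0.1.0] (((\x.(let y = (\z.false) in ((\u.(\v.v)) 7))) ((false || false) || false)) true)
step 3: [delta@0.1.0] (((\x.(let y = (\z.false) in ((\u.(\v.v)) 7))) (false || false)) true)
step 4: [delta@0.1] (((\x.(let y = (\z.false) in ((\u.(\v.v)) 7))) false) true)
step 5: [beta@0] ((let y = (\z.false) in ((\u.(\v.v)) 7)) true)
step 6: [let@0] (((\u.(\v.v)) 7) true)
step 7: [beta@0] ((\v.v) true)

Answer: beta at 0 : ((\u.(\v.v)) 7)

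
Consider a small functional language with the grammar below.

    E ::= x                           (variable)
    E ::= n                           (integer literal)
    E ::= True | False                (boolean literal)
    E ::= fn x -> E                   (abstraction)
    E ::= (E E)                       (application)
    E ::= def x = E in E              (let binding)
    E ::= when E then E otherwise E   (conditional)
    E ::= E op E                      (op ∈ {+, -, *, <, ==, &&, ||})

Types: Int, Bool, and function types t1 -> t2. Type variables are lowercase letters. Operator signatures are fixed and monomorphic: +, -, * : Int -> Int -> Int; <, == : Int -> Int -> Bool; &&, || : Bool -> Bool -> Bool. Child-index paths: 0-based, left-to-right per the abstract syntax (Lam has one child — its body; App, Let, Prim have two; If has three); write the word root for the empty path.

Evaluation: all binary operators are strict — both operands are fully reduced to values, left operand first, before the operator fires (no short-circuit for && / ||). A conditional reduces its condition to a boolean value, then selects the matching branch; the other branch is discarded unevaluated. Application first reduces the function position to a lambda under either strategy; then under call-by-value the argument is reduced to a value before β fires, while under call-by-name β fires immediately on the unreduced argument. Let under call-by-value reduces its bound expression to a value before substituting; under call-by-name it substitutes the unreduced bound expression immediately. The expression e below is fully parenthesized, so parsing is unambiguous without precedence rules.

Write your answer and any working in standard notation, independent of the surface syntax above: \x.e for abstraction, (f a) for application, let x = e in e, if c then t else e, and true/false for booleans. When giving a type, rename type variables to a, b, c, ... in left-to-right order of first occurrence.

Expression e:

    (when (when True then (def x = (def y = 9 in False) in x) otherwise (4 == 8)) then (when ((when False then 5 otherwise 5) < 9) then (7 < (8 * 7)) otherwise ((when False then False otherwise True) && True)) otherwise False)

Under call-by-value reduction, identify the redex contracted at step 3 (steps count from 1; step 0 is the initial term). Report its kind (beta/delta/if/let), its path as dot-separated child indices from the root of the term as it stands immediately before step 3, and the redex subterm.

Answer: let at 0 : (let x = false in x)

Derivation:
step 0: (if (if true then (let x = (let y = 9 in false) in x) else (4 == 8)) then (if ((if false then 5 else 5) < 9) then (7 < (8 * 7)) else ((if false then false else true) && true)) else false)
step 1: [if@0] (if (let x = (let y = 9 in false) in x) then (if ((if false then 5 else 5) < 9) then (7 < (8 * 7)) else ((if false then false else true) && true)) else false)
step 2: [let@0.0] (if (let x = false in x) then (if ((if false then 5 else 5) < 9) then (7 < (8 * 7)) else ((if false then false else true) && true)) else false)
step 3: [let@0] (if false then (if ((if false then 5 else 5) < 9) then (7 < (8 * 7)) else ((if false then false else true) && true)) else false)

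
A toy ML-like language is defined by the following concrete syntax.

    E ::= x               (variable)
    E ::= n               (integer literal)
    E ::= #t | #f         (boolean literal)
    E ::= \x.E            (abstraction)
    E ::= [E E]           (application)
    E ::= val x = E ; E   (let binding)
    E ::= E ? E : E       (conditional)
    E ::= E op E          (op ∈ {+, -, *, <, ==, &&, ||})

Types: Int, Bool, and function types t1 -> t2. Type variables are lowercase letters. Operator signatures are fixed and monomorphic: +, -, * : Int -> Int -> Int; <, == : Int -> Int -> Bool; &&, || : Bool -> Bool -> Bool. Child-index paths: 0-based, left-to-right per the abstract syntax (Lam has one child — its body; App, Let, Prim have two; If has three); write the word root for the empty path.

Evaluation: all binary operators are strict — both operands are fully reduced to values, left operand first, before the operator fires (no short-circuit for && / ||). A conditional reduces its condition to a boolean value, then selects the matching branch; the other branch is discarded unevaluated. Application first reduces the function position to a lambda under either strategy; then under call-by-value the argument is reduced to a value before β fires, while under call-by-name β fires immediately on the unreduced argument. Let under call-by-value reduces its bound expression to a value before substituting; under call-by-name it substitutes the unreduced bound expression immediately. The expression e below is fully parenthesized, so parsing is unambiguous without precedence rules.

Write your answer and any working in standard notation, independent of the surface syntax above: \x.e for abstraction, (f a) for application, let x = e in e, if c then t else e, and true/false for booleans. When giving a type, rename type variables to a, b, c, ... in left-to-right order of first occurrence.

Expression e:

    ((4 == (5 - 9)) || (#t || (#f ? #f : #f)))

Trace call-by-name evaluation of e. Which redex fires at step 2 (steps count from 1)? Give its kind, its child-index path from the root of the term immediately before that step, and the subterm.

Derivation:
step 0: ((4 == (5 - 9)) || (true || (if false then false else false)))
step 1: [delta@0.1] ((4 == -4) || (true || (if false then false else false)))
step 2: [delta@0] (false || (true || (if false then false else false)))

Answer: delta at 0 : (4 == -4)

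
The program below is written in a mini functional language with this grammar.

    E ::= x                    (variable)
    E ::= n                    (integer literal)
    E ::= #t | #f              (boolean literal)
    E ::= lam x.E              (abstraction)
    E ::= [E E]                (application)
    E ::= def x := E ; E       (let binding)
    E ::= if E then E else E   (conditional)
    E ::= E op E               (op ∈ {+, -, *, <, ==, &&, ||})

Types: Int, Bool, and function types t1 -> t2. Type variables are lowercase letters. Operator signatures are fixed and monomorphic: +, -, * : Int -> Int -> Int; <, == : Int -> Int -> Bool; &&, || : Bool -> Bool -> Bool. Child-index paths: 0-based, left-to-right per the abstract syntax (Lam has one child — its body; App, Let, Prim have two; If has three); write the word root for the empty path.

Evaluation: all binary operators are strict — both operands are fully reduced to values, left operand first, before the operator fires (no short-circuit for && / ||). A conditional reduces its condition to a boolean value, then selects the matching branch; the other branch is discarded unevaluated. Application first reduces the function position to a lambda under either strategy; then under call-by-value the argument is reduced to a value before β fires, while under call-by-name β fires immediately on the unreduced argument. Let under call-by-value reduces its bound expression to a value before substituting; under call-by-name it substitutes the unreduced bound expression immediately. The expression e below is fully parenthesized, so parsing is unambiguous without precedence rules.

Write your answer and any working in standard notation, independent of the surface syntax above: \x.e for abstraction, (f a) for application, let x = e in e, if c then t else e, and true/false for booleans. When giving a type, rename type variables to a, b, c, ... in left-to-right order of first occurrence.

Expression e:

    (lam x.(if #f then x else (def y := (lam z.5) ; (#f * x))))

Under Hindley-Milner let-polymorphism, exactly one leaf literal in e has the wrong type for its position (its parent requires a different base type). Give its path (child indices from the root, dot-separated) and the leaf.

Trace:
  unify Bool ~ Bool
x : a
\z._ : b -> Int
let y : forall. b -> Int
  unify Bool ~ Int
  FAIL: mismatch Bool ~ Int

Answer: 0.2.1.0 : false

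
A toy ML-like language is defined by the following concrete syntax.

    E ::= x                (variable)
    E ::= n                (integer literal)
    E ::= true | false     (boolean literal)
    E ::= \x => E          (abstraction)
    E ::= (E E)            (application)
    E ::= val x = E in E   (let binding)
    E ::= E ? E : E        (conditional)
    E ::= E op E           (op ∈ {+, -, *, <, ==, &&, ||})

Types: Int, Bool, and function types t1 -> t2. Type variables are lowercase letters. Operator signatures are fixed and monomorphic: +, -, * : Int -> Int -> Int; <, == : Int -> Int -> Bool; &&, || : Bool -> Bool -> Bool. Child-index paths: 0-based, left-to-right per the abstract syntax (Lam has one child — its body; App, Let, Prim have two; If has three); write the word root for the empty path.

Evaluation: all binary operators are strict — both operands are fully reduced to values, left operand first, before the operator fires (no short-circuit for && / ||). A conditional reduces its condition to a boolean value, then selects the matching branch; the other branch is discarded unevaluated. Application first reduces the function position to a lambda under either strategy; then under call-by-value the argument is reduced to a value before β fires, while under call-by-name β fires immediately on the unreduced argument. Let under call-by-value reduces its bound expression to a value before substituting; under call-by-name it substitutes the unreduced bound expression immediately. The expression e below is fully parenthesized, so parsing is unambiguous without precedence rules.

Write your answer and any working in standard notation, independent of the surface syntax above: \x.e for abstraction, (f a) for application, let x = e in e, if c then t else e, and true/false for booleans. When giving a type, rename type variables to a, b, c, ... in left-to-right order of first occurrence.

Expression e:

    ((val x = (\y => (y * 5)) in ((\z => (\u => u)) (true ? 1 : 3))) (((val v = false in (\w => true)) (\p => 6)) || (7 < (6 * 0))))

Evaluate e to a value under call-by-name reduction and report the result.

Working:
step 0: ((let x = (\y.(y * 5)) in ((\z.(\u.u)) (if true then 1 else 3))) (((let v = false in (\w.true)) (\p.6)) || (7 < (6 * 0))))
step 1: [let@0] (((\z.(\u.u)) (if true then 1 else 3)) (((let v = false in (\w.true)) (\p.6)) || (7 < (6 * 0))))
step 2: [beta@0] ((\u.u) (((let v = false in (\w.true)) (\p.6)) || (7 < (6 * 0))))
step 3: [beta@root] (((let v = false in (\w.true)) (\p.6)) || (7 < (6 * 0)))
step 4: [let@0.0] (((\w.true) (\p.6)) || (7 < (6 * 0)))
step 5: [beta@0] (true || (7 < (6 * 0)))
step 6: [delta@1.1] (true || (7 < 0))
step 7: [delta@1] (true || false)
step 8: [delta@root] true

Answer: true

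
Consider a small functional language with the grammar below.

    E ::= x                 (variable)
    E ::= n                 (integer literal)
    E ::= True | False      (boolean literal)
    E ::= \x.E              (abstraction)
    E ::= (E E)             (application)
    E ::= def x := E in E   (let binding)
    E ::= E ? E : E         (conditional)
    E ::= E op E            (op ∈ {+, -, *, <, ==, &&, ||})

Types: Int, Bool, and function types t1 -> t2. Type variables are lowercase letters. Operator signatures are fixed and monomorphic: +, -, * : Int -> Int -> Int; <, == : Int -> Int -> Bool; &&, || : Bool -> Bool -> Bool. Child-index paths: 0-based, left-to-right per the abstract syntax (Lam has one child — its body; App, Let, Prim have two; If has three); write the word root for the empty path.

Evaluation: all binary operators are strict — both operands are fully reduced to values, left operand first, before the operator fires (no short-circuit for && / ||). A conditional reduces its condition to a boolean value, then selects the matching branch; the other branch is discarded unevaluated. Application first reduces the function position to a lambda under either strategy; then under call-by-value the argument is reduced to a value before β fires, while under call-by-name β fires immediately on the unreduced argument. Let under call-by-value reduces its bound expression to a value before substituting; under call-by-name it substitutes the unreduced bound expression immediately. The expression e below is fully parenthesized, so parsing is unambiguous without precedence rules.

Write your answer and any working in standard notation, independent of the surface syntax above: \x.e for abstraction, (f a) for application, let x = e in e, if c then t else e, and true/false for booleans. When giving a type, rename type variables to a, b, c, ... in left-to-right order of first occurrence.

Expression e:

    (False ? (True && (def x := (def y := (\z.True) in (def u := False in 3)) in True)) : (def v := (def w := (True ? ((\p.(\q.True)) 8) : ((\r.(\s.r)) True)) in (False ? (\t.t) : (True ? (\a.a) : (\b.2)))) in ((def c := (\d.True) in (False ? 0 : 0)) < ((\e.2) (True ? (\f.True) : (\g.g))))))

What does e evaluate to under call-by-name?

Trace:
step 0: (if false then (true && (let x = (let y = (\z.true) in (let u = false in 3)) in true)) else (let v = (let w = (if true then ((\p.(\q.true)) 8) else ((\r.(\s.r)) true)) in (if false then (\t.t) else (if true then (\a.a) else (\b.2)))) in ((let c = (\d.true) in (if false then 0 else 0)) < ((\e.2) (if true then (\f.true) else (\g.g))))))
step 1: [if@root] (let v = (let w = (if true then ((\p.(\q.true)) 8) else ((\r.(\s.r)) true)) in (if false then (\t.t) else (if true then (\a.a) else (\b.2)))) in ((let c = (\d.true) in (if false then 0 else 0)) < ((\e.2) (if true then (\f.true) else (\g.g)))))
step 2: [let@root] ((let c = (\d.true) in (if false then 0 else 0)) < ((\e.2) (if true then (\f.true) else (\g.g))))
step 3: [let@0] ((if false then 0 else 0) < ((\e.2) (if true then (\f.true) else (\g.g))))
step 4: [if@0] (0 < ((\e.2) (if true then (\f.true) else (\g.g))))
step 5: [beta@1] (0 < 2)
step 6: [delta@root] true

Answer: true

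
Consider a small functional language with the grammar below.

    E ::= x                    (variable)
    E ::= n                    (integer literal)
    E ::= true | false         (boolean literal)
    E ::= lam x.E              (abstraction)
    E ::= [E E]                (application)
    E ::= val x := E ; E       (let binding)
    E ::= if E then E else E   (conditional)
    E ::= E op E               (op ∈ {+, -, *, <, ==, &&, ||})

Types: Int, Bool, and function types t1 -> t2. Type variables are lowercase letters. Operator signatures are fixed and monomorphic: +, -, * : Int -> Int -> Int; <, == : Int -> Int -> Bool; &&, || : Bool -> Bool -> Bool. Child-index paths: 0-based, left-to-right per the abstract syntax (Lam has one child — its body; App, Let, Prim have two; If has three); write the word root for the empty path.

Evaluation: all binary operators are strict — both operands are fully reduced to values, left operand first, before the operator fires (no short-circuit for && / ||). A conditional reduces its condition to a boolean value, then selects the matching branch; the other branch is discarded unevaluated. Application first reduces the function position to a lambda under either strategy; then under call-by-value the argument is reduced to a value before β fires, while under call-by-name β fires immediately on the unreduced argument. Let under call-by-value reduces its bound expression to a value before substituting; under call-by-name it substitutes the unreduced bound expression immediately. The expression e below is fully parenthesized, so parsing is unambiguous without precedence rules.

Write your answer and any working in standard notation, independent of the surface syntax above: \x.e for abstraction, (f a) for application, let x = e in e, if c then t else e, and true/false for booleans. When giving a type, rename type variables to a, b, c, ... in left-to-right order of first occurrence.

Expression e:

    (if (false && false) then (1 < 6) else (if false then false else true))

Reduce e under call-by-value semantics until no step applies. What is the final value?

Working:
step 0: (if (false && false) then (1 < 6) else (if false then false else true))
step 1: [delta@0] (if false then (1 < 6) else (if false then false else true))
step 2: [if@root] (if false then false else true)
step 3: [if@root] true

Answer: true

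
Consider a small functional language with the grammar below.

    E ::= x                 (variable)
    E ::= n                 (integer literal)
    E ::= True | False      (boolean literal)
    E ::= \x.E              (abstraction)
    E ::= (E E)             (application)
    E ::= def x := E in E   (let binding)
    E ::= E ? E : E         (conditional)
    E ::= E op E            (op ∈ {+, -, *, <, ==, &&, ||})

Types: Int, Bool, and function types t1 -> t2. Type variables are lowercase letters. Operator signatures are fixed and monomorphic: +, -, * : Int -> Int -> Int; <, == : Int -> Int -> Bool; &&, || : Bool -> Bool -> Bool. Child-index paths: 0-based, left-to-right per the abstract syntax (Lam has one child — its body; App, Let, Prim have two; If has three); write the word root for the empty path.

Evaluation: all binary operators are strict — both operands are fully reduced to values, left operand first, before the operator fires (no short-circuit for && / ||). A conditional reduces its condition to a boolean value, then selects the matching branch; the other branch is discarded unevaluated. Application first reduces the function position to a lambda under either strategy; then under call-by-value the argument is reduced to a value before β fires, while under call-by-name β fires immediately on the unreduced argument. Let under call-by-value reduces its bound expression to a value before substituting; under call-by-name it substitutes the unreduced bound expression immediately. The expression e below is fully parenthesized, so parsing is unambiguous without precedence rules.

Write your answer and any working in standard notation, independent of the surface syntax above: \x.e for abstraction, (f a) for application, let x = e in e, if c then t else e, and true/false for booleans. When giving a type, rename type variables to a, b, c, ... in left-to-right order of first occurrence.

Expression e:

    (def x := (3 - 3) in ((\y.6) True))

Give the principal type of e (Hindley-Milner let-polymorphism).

Answer: Int

Working:
  unify Int ~ Int
  unify Int ~ Int
let x : Int
\y._ : a -> Int
  unify a -> Int ~ Bool -> b
  unify a ~ Bool
  unify Int ~ b
_ _ : Int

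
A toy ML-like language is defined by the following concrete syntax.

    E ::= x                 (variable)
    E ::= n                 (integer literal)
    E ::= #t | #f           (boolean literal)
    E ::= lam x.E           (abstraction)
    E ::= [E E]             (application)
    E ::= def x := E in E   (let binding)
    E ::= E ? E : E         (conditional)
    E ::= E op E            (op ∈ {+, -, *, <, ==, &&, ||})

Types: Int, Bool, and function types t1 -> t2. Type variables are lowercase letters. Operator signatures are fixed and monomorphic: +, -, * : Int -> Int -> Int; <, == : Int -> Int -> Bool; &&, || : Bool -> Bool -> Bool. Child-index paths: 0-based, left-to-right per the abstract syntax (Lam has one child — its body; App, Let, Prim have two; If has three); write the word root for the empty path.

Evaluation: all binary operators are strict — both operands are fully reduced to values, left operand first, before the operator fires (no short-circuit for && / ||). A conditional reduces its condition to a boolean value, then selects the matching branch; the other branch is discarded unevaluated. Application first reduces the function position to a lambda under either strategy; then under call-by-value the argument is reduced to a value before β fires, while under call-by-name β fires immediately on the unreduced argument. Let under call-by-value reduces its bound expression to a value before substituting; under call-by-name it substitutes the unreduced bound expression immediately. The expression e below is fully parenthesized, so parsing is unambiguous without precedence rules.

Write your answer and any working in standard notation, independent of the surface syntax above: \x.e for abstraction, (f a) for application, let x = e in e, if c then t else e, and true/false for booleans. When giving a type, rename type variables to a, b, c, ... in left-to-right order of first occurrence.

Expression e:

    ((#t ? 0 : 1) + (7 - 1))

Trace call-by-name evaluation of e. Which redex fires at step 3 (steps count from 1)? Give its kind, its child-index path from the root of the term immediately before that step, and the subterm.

Answer: delta at root : (0 + 6)

Working:
step 0: ((if true then 0 else 1) + (7 - 1))
step 1: [if@0] (0 + (7 - 1))
step 2: [delta@1] (0 + 6)
step 3: [delta@root] 6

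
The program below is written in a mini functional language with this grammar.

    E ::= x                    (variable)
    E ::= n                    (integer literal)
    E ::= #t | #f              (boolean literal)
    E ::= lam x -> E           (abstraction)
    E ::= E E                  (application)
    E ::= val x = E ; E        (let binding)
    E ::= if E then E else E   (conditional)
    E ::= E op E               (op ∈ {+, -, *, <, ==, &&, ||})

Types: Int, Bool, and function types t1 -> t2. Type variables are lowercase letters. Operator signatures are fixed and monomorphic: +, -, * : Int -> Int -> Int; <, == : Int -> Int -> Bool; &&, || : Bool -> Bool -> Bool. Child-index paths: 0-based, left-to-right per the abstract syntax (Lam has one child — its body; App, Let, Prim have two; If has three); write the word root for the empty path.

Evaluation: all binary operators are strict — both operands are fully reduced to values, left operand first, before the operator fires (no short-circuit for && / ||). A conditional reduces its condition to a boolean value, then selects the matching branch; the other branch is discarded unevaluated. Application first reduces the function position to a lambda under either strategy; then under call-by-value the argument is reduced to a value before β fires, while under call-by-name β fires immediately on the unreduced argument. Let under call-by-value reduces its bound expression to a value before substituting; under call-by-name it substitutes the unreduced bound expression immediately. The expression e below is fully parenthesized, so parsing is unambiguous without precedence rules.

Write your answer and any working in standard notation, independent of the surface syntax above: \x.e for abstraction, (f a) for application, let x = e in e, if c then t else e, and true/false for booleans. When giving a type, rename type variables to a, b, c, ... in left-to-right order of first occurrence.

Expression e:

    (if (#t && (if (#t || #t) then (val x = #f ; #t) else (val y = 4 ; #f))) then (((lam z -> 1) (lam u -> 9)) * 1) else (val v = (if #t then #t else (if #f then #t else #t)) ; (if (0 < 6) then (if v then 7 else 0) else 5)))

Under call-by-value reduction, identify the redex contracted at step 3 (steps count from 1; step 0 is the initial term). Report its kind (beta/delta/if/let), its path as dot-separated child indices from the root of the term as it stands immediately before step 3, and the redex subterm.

Derivation:
step 0: (if (true && (if (true || true) then (let x = false in true) else (let y = 4 in false))) then (((\z.1) (\u.9)) * 1) else (let v = (if true then true else (if false then true else true)) in (if (0 < 6) then (if v then 7 else 0) else 5)))
step 1: [delta@0.1.0] (if (true && (if true then (let x = false in true) else (let y = 4 in false))) then (((\z.1) (\u.9)) * 1) else (let v = (if true then true else (if false then true else true)) in (if (0 < 6) then (if v then 7 else 0) else 5)))
step 2: [if@0.1] (if (true && (let x = false in true)) then (((\z.1) (\u.9)) * 1) else (let v = (if true then true else (if false then true else true)) in (if (0 < 6) then (if v then 7 else 0) else 5)))
step 3: [let@0.1] (if (true && true) then (((\z.1) (\u.9)) * 1) else (let v = (if true then true else (if false then true else true)) in (if (0 < 6) then (if v then 7 else 0) else 5)))

Answer: let at 0.1 : (let x = false in true)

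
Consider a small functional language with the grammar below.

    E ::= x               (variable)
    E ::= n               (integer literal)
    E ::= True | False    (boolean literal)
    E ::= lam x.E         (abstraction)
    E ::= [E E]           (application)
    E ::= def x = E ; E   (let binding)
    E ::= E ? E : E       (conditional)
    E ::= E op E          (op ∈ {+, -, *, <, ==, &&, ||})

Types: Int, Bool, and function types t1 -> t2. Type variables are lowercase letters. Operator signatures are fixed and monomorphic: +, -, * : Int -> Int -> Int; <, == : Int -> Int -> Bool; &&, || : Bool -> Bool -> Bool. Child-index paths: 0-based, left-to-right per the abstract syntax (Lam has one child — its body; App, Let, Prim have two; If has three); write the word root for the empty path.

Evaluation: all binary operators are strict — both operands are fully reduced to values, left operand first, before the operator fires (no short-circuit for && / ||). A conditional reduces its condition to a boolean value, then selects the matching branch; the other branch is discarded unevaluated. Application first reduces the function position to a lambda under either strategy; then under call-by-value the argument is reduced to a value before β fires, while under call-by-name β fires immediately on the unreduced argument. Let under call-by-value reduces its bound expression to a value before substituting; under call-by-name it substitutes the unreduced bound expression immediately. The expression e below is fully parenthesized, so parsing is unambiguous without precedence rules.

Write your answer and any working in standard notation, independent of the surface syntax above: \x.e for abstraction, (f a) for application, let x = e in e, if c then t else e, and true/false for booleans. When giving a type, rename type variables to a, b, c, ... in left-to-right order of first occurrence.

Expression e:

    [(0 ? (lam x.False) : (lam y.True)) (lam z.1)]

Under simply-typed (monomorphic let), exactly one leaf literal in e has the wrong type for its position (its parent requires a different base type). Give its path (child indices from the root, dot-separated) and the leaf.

Answer: 0.0 : 0

Derivation:
  unify Int ~ Bool
  FAIL: mismatch Int ~ Bool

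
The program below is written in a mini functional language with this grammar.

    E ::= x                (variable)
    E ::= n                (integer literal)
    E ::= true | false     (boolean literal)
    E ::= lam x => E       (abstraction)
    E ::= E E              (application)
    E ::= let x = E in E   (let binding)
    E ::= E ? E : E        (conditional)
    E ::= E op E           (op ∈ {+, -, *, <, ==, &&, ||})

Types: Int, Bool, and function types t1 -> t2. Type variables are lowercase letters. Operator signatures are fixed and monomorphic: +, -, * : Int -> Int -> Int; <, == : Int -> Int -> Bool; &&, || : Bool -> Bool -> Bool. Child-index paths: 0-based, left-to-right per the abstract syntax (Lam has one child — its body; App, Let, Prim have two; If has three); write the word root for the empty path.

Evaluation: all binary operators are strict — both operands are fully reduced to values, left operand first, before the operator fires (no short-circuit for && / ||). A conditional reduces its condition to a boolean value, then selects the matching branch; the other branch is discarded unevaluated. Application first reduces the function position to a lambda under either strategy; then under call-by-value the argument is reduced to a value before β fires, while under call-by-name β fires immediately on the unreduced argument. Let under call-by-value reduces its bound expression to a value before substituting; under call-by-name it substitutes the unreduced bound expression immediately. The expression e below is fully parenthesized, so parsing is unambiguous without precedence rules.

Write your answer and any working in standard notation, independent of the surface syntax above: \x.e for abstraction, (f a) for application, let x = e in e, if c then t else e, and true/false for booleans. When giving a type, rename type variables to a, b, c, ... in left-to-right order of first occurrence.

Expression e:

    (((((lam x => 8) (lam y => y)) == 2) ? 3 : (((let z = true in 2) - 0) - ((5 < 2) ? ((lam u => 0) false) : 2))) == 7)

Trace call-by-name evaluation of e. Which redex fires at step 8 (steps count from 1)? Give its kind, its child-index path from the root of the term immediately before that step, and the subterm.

Answer: delta at 0 : (2 - 2)

Trace:
step 0: ((if (((\x.8) (\y.y)) == 2) then 3 else (((let z = true in 2) - 0) - (if (5 < 2) then ((\u.0) false) else 2))) == 7)
step 1: [beta@0.0.0] ((if (8 == 2) then 3 else (((let z = true in 2) - 0) - (if (5 < 2) then ((\u.0) false) else 2))) == 7)
step 2: [delta@0.0] ((if false then 3 else (((let z = true in 2) - 0) - (if (5 < 2) then ((\u.0) false) else 2))) == 7)
step 3: [if@0] ((((let z = true in 2) - 0) - (if (5 < 2) then ((\u.0) false) else 2)) == 7)
step 4: [let@0.0.0] (((2 - 0) - (if (5 < 2) then ((\u.0) false) else 2)) == 7)
step 5: [delta@0.0] ((2 - (if (5 < 2) then ((\u.0) false) else 2)) == 7)
step 6: [delta@0.1.0] ((2 - (if false then ((\u.0) false) else 2)) == 7)
step 7: [if@0.1] ((2 - 2) == 7)
step 8: [delta@0] (0 == 7)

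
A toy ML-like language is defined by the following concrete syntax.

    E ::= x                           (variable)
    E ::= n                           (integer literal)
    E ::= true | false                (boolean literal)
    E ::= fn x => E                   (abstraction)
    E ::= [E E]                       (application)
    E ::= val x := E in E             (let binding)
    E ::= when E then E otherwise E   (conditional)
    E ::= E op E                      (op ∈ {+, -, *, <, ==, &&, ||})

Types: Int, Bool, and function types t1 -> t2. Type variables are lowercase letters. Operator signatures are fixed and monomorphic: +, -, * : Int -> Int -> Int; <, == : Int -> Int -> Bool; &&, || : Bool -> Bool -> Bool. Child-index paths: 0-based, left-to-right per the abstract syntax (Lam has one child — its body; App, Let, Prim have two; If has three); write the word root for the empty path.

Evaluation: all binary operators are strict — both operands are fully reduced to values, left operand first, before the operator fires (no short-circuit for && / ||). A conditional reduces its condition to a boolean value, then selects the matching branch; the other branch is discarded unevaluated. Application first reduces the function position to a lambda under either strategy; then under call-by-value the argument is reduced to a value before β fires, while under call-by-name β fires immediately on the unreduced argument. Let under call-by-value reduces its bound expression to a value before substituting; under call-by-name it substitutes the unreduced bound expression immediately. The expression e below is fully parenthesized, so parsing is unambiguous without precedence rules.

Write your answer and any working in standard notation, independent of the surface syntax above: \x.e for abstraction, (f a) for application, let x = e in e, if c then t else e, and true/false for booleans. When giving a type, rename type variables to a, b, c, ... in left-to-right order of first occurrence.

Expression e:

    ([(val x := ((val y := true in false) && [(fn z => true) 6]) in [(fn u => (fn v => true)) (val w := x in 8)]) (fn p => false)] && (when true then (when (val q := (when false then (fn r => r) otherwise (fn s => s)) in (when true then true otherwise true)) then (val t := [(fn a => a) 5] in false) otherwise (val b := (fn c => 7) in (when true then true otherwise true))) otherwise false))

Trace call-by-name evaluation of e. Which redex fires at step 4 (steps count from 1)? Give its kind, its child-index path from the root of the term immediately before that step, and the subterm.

Answer: if at 1 : (if true then (if (let q = (if false then (\r.r) else (\s.s)) in (if true then true else true)) then (let t = ((\a.a) 5) in false) else (let b = (\c.7) in (if true then true else true))) else false)

Derivation:
step 0: (((let x = ((let y = true in false) && ((\z.true) 6)) in ((\u.(\v.true)) (let w = x in 8))) (\p.false)) && (if true then (if (let q = (if false then (\r.r) else (\s.s)) in (if true then true else true)) then (let t = ((\a.a) 5) in false) else (let b = (\c.7) in (if true then true else true))) else false))
step 1: [let@0.0] ((((\u.(\v.true)) (let w = ((let y = true in false) && ((\z.true) 6)) in 8)) (\p.false)) && (if true then (if (let q = (if false then (\r.r) else (\s.s)) in (if true then true else true)) then (let t = ((\a.a) 5) in false) else (let b = (\c.7) in (if true then true else true))) else false))
step 2: [beta@0.0] (((\v.true) (\p.false)) && (if true then (if (let q = (if false then (\r.r) else (\s.s)) in (if true then true else true)) then (let t = ((\a.a) 5) in false) else (let b = (\c.7) in (if true then true else true))) else false))
step 3: [beta@0] (true && (if true then (if (let q = (if false then (\r.r) else (\s.s)) in (if true then true else true)) then (let t = ((\a.a) 5) in false) else (let b = (\c.7) in (if true then true else true))) else false))
step 4: [if@1] (true && (if (let q = (if false then (\r.r) else (\s.s)) in (if true then true else true)) then (let t = ((\a.a) 5) in false) else (let b = (\c.7) in (if true then true else true))))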